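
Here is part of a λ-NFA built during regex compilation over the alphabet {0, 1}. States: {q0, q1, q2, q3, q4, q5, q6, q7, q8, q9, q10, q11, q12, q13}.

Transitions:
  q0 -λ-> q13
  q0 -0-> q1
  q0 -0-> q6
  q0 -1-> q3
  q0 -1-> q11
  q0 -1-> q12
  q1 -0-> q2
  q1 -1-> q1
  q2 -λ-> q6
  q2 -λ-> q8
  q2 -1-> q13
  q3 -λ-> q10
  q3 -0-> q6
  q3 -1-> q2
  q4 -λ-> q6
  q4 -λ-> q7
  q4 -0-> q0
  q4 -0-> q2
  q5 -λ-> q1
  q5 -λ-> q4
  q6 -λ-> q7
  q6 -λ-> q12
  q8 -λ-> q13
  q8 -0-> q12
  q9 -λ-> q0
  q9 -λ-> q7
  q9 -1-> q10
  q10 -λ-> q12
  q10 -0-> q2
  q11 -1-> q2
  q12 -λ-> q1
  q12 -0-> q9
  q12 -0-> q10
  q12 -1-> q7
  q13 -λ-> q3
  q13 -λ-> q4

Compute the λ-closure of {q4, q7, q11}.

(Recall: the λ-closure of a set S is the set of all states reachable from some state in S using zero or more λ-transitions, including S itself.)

{q1, q4, q6, q7, q11, q12}

Start with {q4, q7, q11}.
From q4 via λ: add q6.
From q6 via λ: add q12.
From q12 via λ: add q1.
No new states can be added; the closed set is {q1, q4, q6, q7, q11, q12}.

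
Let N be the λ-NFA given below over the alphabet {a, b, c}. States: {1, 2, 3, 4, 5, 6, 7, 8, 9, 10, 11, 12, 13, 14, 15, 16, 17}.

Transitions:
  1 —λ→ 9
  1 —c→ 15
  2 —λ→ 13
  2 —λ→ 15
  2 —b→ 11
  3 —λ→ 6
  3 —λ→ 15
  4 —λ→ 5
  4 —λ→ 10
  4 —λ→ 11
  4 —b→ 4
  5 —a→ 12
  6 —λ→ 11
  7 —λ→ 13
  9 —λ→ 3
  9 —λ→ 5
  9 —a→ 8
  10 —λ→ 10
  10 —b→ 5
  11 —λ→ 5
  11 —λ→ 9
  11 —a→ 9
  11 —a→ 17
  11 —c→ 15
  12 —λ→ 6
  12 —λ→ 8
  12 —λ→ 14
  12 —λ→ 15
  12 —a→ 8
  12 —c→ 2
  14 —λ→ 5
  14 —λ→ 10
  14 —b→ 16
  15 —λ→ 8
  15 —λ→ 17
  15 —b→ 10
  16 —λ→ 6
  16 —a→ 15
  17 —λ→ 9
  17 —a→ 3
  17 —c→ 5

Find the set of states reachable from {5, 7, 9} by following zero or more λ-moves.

Start with {5, 7, 9}.
From 7 via λ: add 13.
From 9 via λ: add 3.
From 3 via λ: add 6, 15.
From 6 via λ: add 11.
From 15 via λ: add 8, 17.
No new states can be added; the closed set is {3, 5, 6, 7, 8, 9, 11, 13, 15, 17}.

{3, 5, 6, 7, 8, 9, 11, 13, 15, 17}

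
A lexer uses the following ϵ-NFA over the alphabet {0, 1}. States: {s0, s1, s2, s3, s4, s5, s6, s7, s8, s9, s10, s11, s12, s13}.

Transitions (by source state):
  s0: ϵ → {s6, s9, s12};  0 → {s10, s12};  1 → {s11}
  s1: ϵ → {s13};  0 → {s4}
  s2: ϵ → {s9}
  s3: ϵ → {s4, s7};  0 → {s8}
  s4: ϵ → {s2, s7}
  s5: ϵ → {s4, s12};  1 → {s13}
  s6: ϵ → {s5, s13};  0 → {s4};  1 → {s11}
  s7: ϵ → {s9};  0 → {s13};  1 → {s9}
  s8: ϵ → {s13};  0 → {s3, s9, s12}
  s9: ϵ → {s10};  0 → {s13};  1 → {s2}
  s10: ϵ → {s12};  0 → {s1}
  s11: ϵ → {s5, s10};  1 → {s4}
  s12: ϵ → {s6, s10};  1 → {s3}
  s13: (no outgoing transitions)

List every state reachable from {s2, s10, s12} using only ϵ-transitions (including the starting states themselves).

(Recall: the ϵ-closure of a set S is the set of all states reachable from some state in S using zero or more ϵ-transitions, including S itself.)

Start with {s2, s10, s12}.
From s2 via ϵ: add s9.
From s12 via ϵ: add s6.
From s6 via ϵ: add s5, s13.
From s5 via ϵ: add s4.
From s4 via ϵ: add s7.
No new states can be added; the closed set is {s2, s4, s5, s6, s7, s9, s10, s12, s13}.

{s2, s4, s5, s6, s7, s9, s10, s12, s13}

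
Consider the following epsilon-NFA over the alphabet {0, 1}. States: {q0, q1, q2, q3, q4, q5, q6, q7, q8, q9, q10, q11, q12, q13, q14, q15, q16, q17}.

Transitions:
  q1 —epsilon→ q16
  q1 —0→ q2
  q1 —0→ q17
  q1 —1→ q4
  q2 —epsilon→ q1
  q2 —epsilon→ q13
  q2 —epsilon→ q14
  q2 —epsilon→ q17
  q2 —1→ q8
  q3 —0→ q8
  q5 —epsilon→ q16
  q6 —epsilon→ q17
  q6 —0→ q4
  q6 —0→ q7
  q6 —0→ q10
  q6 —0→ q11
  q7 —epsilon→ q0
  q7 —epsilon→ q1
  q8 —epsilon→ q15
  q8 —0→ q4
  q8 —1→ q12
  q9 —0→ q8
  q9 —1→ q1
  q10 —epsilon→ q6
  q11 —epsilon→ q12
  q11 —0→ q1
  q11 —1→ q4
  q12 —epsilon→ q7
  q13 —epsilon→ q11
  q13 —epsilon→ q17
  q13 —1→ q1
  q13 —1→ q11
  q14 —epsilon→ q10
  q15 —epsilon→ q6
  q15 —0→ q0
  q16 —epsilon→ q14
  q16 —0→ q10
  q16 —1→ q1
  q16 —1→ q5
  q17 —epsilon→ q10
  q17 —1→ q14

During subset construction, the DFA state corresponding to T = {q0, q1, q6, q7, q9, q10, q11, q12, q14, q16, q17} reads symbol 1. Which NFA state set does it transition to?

q1 on 1 → {q4}.
q9 on 1 → {q1}.
q11 on 1 → {q4}.
q16 on 1 → {q1, q5}.
q17 on 1 → {q14}.
No 1-transition from q0, q6, q7, q10, q12, q14.
Union after reading 1: {q1, q4, q5, q14}.
Now take the epsilon-closure:
From q1 via epsilon: add q16.
From q14 via epsilon: add q10.
From q10 via epsilon: add q6.
From q6 via epsilon: add q17.
No new states can be added; the closed set is {q1, q4, q5, q6, q10, q14, q16, q17}.

{q1, q4, q5, q6, q10, q14, q16, q17}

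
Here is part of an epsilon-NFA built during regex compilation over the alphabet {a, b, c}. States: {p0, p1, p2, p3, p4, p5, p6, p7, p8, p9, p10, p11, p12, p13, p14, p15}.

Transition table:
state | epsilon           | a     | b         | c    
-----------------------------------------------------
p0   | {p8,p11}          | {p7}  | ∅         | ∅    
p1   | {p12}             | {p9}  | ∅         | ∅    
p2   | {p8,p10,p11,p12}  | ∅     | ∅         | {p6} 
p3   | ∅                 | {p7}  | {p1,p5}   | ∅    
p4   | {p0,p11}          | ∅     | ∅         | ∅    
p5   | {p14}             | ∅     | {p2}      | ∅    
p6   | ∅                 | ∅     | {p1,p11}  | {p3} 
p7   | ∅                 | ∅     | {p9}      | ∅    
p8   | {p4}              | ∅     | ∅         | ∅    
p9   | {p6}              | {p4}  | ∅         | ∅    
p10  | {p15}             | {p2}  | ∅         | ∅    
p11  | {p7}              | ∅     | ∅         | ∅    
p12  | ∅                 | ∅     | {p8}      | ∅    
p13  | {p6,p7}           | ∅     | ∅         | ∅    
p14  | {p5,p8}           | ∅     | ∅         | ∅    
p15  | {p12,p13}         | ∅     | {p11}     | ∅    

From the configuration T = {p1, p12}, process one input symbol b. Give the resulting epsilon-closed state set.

p12 on b → {p8}.
No b-transition from p1.
Union after reading b: {p8}.
Now take the epsilon-closure:
From p8 via epsilon: add p4.
From p4 via epsilon: add p0, p11.
From p11 via epsilon: add p7.
No new states can be added; the closed set is {p0, p4, p7, p8, p11}.

{p0, p4, p7, p8, p11}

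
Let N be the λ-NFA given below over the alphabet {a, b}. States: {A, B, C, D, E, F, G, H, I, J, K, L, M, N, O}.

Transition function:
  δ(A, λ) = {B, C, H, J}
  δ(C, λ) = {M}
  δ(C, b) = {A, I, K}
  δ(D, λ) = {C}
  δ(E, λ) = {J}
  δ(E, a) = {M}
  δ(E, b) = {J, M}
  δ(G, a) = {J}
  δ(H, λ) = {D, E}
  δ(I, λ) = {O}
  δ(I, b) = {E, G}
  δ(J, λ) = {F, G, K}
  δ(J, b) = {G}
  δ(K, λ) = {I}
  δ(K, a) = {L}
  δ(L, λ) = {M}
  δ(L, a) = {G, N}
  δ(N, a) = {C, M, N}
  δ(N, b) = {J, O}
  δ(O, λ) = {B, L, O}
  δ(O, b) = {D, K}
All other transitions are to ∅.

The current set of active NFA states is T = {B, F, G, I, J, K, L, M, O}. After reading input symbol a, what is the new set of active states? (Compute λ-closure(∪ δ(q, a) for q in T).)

G on a → {J}.
K on a → {L}.
L on a → {G, N}.
No a-transition from B, F, I, J, M, O.
Union after reading a: {G, J, L, N}.
Now take the λ-closure:
From J via λ: add F, K.
From L via λ: add M.
From K via λ: add I.
From I via λ: add O.
From O via λ: add B.
No new states can be added; the closed set is {B, F, G, I, J, K, L, M, N, O}.

{B, F, G, I, J, K, L, M, N, O}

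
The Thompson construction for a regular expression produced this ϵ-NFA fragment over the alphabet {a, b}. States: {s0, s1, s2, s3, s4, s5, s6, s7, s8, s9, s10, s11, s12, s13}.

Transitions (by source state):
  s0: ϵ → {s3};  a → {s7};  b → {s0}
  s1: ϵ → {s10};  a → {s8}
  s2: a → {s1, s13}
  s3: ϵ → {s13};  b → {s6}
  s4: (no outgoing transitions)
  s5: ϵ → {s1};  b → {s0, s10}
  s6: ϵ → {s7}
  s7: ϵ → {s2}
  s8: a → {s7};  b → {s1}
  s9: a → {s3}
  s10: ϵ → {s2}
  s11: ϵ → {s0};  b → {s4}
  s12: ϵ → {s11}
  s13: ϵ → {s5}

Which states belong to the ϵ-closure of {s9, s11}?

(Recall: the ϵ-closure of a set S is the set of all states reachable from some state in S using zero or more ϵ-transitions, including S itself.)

{s0, s1, s2, s3, s5, s9, s10, s11, s13}

Start with {s9, s11}.
From s11 via ϵ: add s0.
From s0 via ϵ: add s3.
From s3 via ϵ: add s13.
From s13 via ϵ: add s5.
From s5 via ϵ: add s1.
From s1 via ϵ: add s10.
From s10 via ϵ: add s2.
No new states can be added; the closed set is {s0, s1, s2, s3, s5, s9, s10, s11, s13}.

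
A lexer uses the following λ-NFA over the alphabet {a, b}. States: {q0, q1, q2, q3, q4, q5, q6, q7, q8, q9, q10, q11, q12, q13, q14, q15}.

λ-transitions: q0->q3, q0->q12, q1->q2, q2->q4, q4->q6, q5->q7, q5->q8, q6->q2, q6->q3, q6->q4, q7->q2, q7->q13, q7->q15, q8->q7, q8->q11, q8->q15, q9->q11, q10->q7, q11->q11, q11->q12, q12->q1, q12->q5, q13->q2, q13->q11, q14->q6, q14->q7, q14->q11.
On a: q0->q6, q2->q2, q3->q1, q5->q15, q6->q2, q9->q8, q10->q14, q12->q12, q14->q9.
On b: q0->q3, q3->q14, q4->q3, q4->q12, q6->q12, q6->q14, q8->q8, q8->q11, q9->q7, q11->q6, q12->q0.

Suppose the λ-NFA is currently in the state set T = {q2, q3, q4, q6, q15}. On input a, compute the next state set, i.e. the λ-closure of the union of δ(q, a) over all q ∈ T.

q2 on a → {q2}.
q3 on a → {q1}.
q6 on a → {q2}.
No a-transition from q4, q15.
Union after reading a: {q1, q2}.
Now take the λ-closure:
From q2 via λ: add q4.
From q4 via λ: add q6.
From q6 via λ: add q3.
No new states can be added; the closed set is {q1, q2, q3, q4, q6}.

{q1, q2, q3, q4, q6}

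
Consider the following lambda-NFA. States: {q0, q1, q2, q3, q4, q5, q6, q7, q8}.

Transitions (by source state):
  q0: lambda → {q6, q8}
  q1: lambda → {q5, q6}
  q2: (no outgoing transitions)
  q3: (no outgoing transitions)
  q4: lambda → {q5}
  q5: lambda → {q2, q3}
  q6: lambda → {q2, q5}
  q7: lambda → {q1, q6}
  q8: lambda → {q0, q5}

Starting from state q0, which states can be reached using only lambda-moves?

Start with {q0}.
From q0 via lambda: add q6, q8.
From q6 via lambda: add q2, q5.
From q5 via lambda: add q3.
No new states can be added; the closed set is {q0, q2, q3, q5, q6, q8}.

{q0, q2, q3, q5, q6, q8}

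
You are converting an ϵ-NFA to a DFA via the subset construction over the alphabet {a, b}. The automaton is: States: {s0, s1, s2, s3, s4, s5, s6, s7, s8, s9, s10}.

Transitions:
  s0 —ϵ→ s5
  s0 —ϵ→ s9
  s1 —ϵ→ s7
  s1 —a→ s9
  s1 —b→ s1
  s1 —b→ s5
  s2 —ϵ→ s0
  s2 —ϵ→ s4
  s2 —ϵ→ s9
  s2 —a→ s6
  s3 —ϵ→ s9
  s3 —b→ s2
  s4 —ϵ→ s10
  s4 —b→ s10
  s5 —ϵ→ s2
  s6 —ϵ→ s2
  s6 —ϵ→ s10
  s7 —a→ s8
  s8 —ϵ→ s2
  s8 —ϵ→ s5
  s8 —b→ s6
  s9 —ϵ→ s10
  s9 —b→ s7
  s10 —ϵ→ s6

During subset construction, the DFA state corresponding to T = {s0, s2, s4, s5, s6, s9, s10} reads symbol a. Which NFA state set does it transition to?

s2 on a → {s6}.
No a-transition from s0, s4, s5, s6, s9, s10.
Union after reading a: {s6}.
Now take the ϵ-closure:
From s6 via ϵ: add s2, s10.
From s2 via ϵ: add s0, s4, s9.
From s0 via ϵ: add s5.
No new states can be added; the closed set is {s0, s2, s4, s5, s6, s9, s10}.

{s0, s2, s4, s5, s6, s9, s10}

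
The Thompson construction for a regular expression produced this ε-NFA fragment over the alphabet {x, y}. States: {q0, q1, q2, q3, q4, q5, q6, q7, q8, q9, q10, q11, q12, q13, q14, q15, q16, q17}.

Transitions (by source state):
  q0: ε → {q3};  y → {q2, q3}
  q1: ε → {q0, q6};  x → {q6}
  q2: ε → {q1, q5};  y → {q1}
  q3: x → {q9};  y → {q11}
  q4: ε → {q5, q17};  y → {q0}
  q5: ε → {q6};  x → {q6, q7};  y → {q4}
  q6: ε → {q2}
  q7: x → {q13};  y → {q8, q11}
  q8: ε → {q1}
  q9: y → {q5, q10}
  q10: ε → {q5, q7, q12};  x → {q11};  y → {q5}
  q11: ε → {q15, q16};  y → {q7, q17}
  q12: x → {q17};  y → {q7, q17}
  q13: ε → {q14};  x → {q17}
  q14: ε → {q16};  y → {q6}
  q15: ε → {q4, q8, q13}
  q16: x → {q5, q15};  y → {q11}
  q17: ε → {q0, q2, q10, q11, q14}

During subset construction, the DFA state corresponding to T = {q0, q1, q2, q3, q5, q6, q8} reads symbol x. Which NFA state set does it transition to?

{q0, q1, q2, q3, q5, q6, q7, q9}

q1 on x → {q6}.
q3 on x → {q9}.
q5 on x → {q6, q7}.
No x-transition from q0, q2, q6, q8.
Union after reading x: {q6, q7, q9}.
Now take the ε-closure:
From q6 via ε: add q2.
From q2 via ε: add q1, q5.
From q1 via ε: add q0.
From q0 via ε: add q3.
No new states can be added; the closed set is {q0, q1, q2, q3, q5, q6, q7, q9}.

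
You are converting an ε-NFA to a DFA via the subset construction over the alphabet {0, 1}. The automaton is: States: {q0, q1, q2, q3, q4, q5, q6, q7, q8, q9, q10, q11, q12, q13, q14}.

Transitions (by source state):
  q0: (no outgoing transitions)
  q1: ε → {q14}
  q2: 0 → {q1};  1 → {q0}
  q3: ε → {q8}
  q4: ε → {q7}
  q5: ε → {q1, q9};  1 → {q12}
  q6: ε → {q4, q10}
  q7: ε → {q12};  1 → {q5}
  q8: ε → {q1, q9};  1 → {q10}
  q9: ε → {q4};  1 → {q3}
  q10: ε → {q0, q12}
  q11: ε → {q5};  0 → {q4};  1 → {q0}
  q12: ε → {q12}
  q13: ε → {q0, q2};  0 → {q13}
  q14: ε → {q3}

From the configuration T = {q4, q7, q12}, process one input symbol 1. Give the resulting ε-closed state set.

{q1, q3, q4, q5, q7, q8, q9, q12, q14}

q7 on 1 → {q5}.
No 1-transition from q4, q12.
Union after reading 1: {q5}.
Now take the ε-closure:
From q5 via ε: add q1, q9.
From q1 via ε: add q14.
From q9 via ε: add q4.
From q4 via ε: add q7.
From q14 via ε: add q3.
From q3 via ε: add q8.
From q7 via ε: add q12.
No new states can be added; the closed set is {q1, q3, q4, q5, q7, q8, q9, q12, q14}.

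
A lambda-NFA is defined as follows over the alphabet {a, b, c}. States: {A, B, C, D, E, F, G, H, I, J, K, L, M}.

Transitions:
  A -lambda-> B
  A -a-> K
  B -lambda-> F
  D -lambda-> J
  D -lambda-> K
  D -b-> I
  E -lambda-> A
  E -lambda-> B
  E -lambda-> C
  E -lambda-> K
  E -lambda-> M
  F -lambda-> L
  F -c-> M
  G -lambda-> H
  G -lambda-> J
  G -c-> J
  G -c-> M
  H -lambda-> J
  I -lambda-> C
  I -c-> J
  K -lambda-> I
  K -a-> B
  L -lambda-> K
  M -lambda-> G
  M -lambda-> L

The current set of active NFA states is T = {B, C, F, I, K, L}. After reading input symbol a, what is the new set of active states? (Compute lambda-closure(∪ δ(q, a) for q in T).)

K on a → {B}.
No a-transition from B, C, F, I, L.
Union after reading a: {B}.
Now take the lambda-closure:
From B via lambda: add F.
From F via lambda: add L.
From L via lambda: add K.
From K via lambda: add I.
From I via lambda: add C.
No new states can be added; the closed set is {B, C, F, I, K, L}.

{B, C, F, I, K, L}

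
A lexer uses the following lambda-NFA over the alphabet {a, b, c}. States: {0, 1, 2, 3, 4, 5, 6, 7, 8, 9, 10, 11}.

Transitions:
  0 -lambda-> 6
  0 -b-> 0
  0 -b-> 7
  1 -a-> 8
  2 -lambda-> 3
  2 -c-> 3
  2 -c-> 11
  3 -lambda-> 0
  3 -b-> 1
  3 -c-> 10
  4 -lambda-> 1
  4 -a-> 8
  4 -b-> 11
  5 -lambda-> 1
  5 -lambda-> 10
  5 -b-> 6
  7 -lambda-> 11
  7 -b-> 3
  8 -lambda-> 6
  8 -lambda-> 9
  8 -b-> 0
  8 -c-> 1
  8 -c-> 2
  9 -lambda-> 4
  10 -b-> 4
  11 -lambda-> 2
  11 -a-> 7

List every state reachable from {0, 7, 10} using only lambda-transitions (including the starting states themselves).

Start with {0, 7, 10}.
From 0 via lambda: add 6.
From 7 via lambda: add 11.
From 11 via lambda: add 2.
From 2 via lambda: add 3.
No new states can be added; the closed set is {0, 2, 3, 6, 7, 10, 11}.

{0, 2, 3, 6, 7, 10, 11}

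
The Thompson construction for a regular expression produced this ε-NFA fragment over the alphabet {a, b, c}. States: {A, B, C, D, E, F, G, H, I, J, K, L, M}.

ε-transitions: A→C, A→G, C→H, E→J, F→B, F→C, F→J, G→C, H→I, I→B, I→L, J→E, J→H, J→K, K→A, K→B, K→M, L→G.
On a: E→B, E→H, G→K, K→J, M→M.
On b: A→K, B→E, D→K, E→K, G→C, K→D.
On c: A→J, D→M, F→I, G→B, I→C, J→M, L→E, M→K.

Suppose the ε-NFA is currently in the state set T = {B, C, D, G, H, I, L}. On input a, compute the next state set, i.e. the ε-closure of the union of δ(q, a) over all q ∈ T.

G on a → {K}.
No a-transition from B, C, D, H, I, L.
Union after reading a: {K}.
Now take the ε-closure:
From K via ε: add A, B, M.
From A via ε: add C, G.
From C via ε: add H.
From H via ε: add I.
From I via ε: add L.
No new states can be added; the closed set is {A, B, C, G, H, I, K, L, M}.

{A, B, C, G, H, I, K, L, M}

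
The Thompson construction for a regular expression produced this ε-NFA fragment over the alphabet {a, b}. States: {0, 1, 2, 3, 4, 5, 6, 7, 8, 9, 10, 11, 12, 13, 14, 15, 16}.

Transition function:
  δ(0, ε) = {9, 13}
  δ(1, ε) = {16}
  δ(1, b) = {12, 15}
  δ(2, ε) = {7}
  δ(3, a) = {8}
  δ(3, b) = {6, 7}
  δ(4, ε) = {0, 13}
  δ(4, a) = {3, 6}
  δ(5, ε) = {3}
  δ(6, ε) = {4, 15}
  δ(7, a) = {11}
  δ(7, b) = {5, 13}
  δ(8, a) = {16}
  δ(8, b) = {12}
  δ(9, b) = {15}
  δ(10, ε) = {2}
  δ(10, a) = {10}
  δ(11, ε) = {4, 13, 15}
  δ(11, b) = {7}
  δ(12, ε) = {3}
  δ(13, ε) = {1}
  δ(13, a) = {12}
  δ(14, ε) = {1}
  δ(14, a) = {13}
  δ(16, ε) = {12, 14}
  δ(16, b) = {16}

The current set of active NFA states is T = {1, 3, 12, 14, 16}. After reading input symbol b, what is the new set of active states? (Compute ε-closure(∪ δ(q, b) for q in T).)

1 on b → {12, 15}.
3 on b → {6, 7}.
16 on b → {16}.
No b-transition from 12, 14.
Union after reading b: {6, 7, 12, 15, 16}.
Now take the ε-closure:
From 6 via ε: add 4.
From 12 via ε: add 3.
From 16 via ε: add 14.
From 4 via ε: add 0, 13.
From 14 via ε: add 1.
From 0 via ε: add 9.
No new states can be added; the closed set is {0, 1, 3, 4, 6, 7, 9, 12, 13, 14, 15, 16}.

{0, 1, 3, 4, 6, 7, 9, 12, 13, 14, 15, 16}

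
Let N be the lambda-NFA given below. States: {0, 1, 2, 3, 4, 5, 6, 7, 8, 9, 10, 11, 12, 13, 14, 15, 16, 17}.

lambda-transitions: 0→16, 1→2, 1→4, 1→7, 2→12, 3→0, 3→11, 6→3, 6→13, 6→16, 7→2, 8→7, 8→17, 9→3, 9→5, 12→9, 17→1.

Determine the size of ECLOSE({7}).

Start with {7}.
From 7 via lambda: add 2.
From 2 via lambda: add 12.
From 12 via lambda: add 9.
From 9 via lambda: add 3, 5.
From 3 via lambda: add 0, 11.
From 0 via lambda: add 16.
lambda-closure = {0, 2, 3, 5, 7, 9, 11, 12, 16}, which has 9 states.

9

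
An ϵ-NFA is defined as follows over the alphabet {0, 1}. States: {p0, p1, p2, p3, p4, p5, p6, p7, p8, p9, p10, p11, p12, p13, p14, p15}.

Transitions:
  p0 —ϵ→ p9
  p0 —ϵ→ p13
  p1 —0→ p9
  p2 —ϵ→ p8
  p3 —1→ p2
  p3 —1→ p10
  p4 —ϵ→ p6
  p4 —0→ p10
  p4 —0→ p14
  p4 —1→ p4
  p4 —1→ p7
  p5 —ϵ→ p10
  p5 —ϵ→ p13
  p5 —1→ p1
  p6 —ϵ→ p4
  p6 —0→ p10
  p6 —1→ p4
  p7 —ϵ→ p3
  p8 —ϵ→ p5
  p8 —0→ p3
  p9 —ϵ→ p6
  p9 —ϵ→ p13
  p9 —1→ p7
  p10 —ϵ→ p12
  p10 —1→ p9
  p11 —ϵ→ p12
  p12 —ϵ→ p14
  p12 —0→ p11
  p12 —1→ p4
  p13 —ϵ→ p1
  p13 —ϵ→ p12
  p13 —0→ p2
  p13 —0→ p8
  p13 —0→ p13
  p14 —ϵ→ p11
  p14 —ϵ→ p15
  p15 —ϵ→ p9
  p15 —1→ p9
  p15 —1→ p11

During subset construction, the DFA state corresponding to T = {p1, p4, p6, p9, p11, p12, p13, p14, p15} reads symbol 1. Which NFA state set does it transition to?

p4 on 1 → {p4, p7}.
p6 on 1 → {p4}.
p9 on 1 → {p7}.
p12 on 1 → {p4}.
p15 on 1 → {p9, p11}.
No 1-transition from p1, p11, p13, p14.
Union after reading 1: {p4, p7, p9, p11}.
Now take the ϵ-closure:
From p4 via ϵ: add p6.
From p7 via ϵ: add p3.
From p9 via ϵ: add p13.
From p11 via ϵ: add p12.
From p12 via ϵ: add p14.
From p13 via ϵ: add p1.
From p14 via ϵ: add p15.
No new states can be added; the closed set is {p1, p3, p4, p6, p7, p9, p11, p12, p13, p14, p15}.

{p1, p3, p4, p6, p7, p9, p11, p12, p13, p14, p15}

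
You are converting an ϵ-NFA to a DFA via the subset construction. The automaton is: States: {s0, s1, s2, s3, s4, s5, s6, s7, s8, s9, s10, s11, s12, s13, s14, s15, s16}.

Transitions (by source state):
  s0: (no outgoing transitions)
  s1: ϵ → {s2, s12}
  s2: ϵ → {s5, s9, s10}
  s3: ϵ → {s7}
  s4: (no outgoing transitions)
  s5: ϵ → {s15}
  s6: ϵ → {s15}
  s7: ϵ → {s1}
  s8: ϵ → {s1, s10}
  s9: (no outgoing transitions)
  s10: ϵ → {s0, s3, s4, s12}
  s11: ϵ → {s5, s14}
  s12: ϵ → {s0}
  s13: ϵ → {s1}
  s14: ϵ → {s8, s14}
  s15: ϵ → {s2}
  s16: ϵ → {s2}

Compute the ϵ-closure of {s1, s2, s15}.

{s0, s1, s2, s3, s4, s5, s7, s9, s10, s12, s15}

Start with {s1, s2, s15}.
From s1 via ϵ: add s12.
From s2 via ϵ: add s5, s9, s10.
From s10 via ϵ: add s0, s3, s4.
From s3 via ϵ: add s7.
No new states can be added; the closed set is {s0, s1, s2, s3, s4, s5, s7, s9, s10, s12, s15}.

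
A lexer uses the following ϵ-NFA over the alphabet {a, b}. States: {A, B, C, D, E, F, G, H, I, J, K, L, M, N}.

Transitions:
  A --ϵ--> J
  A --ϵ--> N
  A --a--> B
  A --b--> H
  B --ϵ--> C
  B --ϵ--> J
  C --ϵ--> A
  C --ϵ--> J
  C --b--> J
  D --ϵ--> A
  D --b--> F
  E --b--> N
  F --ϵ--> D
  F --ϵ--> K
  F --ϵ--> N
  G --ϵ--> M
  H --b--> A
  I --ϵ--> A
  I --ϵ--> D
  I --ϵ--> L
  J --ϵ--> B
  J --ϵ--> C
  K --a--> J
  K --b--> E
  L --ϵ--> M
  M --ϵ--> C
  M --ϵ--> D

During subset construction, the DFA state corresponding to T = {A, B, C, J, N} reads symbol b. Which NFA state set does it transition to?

A on b → {H}.
C on b → {J}.
No b-transition from B, J, N.
Union after reading b: {H, J}.
Now take the ϵ-closure:
From J via ϵ: add B, C.
From C via ϵ: add A.
From A via ϵ: add N.
No new states can be added; the closed set is {A, B, C, H, J, N}.

{A, B, C, H, J, N}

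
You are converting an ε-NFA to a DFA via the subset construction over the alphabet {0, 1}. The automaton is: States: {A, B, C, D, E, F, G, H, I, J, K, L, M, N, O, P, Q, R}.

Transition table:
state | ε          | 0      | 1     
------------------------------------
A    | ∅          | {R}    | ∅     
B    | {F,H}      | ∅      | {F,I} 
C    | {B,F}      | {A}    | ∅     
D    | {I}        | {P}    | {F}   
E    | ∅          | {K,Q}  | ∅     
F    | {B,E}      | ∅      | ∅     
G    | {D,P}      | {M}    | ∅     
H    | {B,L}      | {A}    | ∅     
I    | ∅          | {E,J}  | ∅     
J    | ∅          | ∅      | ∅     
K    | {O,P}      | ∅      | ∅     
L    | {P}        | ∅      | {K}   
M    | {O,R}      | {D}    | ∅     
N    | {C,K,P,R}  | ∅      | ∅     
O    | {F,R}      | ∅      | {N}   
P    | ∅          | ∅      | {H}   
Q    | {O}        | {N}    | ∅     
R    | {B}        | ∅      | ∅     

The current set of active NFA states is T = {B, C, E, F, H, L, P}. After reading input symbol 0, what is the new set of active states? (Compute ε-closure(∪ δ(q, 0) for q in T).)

C on 0 → {A}.
E on 0 → {K, Q}.
H on 0 → {A}.
No 0-transition from B, F, L, P.
Union after reading 0: {A, K, Q}.
Now take the ε-closure:
From K via ε: add O, P.
From O via ε: add F, R.
From F via ε: add B, E.
From B via ε: add H.
From H via ε: add L.
No new states can be added; the closed set is {A, B, E, F, H, K, L, O, P, Q, R}.

{A, B, E, F, H, K, L, O, P, Q, R}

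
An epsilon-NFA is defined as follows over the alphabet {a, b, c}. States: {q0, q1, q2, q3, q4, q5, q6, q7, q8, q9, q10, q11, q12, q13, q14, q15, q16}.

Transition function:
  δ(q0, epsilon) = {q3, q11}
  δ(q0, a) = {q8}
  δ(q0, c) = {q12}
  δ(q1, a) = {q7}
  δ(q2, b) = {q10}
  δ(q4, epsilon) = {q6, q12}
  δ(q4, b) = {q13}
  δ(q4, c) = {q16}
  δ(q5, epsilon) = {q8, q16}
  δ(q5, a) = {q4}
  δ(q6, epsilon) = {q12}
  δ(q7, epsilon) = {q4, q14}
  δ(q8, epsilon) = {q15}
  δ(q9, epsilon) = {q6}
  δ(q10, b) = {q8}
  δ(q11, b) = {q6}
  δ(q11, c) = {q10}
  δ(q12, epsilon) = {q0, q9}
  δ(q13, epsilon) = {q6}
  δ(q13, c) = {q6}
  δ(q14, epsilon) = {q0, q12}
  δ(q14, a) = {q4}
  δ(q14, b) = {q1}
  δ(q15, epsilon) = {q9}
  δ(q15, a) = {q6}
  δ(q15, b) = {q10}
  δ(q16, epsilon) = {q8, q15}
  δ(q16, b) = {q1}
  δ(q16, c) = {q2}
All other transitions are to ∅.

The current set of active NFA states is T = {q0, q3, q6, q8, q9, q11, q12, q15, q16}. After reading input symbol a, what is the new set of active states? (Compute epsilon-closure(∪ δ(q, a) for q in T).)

q0 on a → {q8}.
q15 on a → {q6}.
No a-transition from q3, q6, q8, q9, q11, q12, q16.
Union after reading a: {q6, q8}.
Now take the epsilon-closure:
From q6 via epsilon: add q12.
From q8 via epsilon: add q15.
From q12 via epsilon: add q0, q9.
From q0 via epsilon: add q3, q11.
No new states can be added; the closed set is {q0, q3, q6, q8, q9, q11, q12, q15}.

{q0, q3, q6, q8, q9, q11, q12, q15}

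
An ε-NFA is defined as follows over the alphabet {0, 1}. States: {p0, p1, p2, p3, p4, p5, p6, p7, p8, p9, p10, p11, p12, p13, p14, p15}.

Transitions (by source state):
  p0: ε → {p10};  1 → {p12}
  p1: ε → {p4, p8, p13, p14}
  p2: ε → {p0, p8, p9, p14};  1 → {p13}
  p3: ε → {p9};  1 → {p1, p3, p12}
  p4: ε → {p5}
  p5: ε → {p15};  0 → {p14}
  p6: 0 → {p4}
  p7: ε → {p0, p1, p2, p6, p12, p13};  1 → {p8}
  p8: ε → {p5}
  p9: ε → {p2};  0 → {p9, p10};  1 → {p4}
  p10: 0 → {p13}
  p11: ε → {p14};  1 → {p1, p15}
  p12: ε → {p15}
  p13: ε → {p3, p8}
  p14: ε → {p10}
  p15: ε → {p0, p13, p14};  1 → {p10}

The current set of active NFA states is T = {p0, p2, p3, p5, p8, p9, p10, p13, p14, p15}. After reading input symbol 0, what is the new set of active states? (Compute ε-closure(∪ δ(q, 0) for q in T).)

{p0, p2, p3, p5, p8, p9, p10, p13, p14, p15}

p5 on 0 → {p14}.
p9 on 0 → {p9, p10}.
p10 on 0 → {p13}.
No 0-transition from p0, p2, p3, p8, p13, p14, p15.
Union after reading 0: {p9, p10, p13, p14}.
Now take the ε-closure:
From p9 via ε: add p2.
From p13 via ε: add p3, p8.
From p2 via ε: add p0.
From p8 via ε: add p5.
From p5 via ε: add p15.
No new states can be added; the closed set is {p0, p2, p3, p5, p8, p9, p10, p13, p14, p15}.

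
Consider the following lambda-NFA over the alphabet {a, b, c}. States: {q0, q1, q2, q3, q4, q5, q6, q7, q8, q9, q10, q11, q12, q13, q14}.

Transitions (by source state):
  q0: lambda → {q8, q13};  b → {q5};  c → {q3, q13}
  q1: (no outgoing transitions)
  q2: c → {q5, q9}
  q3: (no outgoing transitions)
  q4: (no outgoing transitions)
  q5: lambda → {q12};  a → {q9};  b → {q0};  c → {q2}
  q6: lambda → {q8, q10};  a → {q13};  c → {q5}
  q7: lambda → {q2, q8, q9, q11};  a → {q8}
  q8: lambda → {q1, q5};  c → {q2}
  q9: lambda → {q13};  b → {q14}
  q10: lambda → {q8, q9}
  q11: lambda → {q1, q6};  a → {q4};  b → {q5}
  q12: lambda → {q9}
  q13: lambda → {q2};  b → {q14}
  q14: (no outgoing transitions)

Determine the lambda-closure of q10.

Start with {q10}.
From q10 via lambda: add q8, q9.
From q8 via lambda: add q1, q5.
From q9 via lambda: add q13.
From q5 via lambda: add q12.
From q13 via lambda: add q2.
No new states can be added; the closed set is {q1, q2, q5, q8, q9, q10, q12, q13}.

{q1, q2, q5, q8, q9, q10, q12, q13}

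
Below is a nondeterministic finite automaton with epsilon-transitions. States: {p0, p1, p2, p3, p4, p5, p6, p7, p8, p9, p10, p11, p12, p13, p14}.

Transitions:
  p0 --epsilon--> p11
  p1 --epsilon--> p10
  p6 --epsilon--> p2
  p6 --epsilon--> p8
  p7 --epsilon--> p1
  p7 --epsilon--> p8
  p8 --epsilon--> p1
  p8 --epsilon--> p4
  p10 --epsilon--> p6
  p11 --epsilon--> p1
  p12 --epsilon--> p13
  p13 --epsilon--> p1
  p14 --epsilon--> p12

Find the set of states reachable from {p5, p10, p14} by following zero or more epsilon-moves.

Start with {p5, p10, p14}.
From p10 via epsilon: add p6.
From p14 via epsilon: add p12.
From p6 via epsilon: add p2, p8.
From p12 via epsilon: add p13.
From p8 via epsilon: add p1, p4.
No new states can be added; the closed set is {p1, p2, p4, p5, p6, p8, p10, p12, p13, p14}.

{p1, p2, p4, p5, p6, p8, p10, p12, p13, p14}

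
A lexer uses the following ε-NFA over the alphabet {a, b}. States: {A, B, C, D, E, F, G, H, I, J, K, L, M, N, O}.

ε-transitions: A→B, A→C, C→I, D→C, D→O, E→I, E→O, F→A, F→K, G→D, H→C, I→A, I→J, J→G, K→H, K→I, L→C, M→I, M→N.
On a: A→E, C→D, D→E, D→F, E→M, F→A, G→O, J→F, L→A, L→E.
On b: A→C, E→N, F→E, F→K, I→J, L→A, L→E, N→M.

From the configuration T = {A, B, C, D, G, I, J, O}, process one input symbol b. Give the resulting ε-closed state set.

{A, B, C, D, G, I, J, O}

A on b → {C}.
I on b → {J}.
No b-transition from B, C, D, G, J, O.
Union after reading b: {C, J}.
Now take the ε-closure:
From C via ε: add I.
From J via ε: add G.
From G via ε: add D.
From I via ε: add A.
From A via ε: add B.
From D via ε: add O.
No new states can be added; the closed set is {A, B, C, D, G, I, J, O}.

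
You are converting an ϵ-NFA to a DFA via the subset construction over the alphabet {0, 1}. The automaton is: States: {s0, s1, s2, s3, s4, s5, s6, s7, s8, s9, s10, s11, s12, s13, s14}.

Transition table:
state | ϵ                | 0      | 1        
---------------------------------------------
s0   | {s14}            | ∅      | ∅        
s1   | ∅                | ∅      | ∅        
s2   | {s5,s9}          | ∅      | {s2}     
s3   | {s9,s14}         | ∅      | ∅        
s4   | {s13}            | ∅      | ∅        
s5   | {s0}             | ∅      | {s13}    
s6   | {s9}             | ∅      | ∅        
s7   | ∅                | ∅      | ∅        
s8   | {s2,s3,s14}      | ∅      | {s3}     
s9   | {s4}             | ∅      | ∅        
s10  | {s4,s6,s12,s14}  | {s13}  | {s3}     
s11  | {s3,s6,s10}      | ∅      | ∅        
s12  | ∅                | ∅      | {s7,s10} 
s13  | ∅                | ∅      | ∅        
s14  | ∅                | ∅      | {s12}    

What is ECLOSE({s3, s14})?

Start with {s3, s14}.
From s3 via ϵ: add s9.
From s9 via ϵ: add s4.
From s4 via ϵ: add s13.
No new states can be added; the closed set is {s3, s4, s9, s13, s14}.

{s3, s4, s9, s13, s14}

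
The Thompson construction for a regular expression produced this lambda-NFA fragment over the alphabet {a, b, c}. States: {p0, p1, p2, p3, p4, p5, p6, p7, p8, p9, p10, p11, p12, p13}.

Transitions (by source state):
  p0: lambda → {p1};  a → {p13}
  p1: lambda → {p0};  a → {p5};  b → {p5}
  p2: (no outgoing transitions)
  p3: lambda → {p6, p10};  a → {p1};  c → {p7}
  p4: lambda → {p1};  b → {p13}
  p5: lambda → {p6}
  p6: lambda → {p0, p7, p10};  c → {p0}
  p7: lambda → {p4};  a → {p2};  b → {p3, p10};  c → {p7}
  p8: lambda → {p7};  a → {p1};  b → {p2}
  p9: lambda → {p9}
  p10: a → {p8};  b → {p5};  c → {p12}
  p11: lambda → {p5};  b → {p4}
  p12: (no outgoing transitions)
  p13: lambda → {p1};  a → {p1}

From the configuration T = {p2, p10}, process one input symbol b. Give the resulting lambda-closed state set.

p10 on b → {p5}.
No b-transition from p2.
Union after reading b: {p5}.
Now take the lambda-closure:
From p5 via lambda: add p6.
From p6 via lambda: add p0, p7, p10.
From p0 via lambda: add p1.
From p7 via lambda: add p4.
No new states can be added; the closed set is {p0, p1, p4, p5, p6, p7, p10}.

{p0, p1, p4, p5, p6, p7, p10}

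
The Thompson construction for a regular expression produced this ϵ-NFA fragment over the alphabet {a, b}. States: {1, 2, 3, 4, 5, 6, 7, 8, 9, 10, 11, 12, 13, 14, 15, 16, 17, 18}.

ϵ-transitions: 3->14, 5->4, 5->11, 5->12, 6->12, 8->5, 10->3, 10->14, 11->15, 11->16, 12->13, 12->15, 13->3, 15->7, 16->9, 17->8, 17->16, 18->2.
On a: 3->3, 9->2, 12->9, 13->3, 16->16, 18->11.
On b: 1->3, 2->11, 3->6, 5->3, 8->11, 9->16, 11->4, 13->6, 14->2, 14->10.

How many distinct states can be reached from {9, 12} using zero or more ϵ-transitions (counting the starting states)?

7

Start with {9, 12}.
From 12 via ϵ: add 13, 15.
From 13 via ϵ: add 3.
From 15 via ϵ: add 7.
From 3 via ϵ: add 14.
ϵ-closure = {3, 7, 9, 12, 13, 14, 15}, which has 7 states.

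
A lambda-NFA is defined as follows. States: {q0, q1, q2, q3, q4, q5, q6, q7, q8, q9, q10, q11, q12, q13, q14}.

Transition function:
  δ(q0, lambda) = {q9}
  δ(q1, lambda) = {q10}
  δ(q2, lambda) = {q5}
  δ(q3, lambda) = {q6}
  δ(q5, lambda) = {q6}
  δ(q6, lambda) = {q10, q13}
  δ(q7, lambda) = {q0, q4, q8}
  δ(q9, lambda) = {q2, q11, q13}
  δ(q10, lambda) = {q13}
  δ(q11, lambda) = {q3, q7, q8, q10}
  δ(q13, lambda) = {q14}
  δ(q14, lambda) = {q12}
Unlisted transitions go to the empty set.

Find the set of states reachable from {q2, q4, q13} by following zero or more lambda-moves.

{q2, q4, q5, q6, q10, q12, q13, q14}

Start with {q2, q4, q13}.
From q2 via lambda: add q5.
From q13 via lambda: add q14.
From q5 via lambda: add q6.
From q14 via lambda: add q12.
From q6 via lambda: add q10.
No new states can be added; the closed set is {q2, q4, q5, q6, q10, q12, q13, q14}.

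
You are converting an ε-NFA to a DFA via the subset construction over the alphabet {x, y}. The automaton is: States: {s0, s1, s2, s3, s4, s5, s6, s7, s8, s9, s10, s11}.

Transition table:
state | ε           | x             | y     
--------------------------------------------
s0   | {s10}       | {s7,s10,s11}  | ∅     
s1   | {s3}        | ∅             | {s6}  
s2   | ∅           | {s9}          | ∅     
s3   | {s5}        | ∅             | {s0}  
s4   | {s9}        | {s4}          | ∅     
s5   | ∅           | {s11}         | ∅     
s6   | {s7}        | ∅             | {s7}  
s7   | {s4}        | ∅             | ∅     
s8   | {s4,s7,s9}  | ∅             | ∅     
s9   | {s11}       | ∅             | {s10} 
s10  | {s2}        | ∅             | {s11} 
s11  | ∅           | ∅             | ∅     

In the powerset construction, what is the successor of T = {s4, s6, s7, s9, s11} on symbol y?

{s2, s4, s7, s9, s10, s11}

s6 on y → {s7}.
s9 on y → {s10}.
No y-transition from s4, s7, s11.
Union after reading y: {s7, s10}.
Now take the ε-closure:
From s7 via ε: add s4.
From s10 via ε: add s2.
From s4 via ε: add s9.
From s9 via ε: add s11.
No new states can be added; the closed set is {s2, s4, s7, s9, s10, s11}.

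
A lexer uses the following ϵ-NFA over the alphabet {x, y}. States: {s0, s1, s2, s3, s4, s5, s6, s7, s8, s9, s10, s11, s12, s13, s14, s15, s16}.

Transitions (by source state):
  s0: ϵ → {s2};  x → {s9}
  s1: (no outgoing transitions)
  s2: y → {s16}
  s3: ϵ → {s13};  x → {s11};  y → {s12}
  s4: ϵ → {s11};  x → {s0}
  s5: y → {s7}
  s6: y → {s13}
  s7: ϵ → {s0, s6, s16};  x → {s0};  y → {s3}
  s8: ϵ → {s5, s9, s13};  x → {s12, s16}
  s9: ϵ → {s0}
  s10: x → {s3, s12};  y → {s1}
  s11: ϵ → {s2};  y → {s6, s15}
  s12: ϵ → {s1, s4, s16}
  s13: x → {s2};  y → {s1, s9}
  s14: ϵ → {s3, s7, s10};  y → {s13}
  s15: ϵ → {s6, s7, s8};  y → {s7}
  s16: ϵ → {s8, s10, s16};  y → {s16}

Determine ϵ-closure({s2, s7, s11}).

Start with {s2, s7, s11}.
From s7 via ϵ: add s0, s6, s16.
From s16 via ϵ: add s8, s10.
From s8 via ϵ: add s5, s9, s13.
No new states can be added; the closed set is {s0, s2, s5, s6, s7, s8, s9, s10, s11, s13, s16}.

{s0, s2, s5, s6, s7, s8, s9, s10, s11, s13, s16}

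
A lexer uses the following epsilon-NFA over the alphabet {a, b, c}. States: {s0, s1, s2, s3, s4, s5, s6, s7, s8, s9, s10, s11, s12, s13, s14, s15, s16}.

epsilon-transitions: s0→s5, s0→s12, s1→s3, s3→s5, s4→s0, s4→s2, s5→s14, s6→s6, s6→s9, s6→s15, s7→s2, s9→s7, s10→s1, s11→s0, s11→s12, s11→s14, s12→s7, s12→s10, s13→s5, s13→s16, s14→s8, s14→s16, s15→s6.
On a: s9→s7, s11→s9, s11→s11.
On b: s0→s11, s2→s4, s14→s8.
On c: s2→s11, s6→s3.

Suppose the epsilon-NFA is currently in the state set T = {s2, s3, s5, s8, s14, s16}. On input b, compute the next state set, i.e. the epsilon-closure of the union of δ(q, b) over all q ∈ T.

s2 on b → {s4}.
s14 on b → {s8}.
No b-transition from s3, s5, s8, s16.
Union after reading b: {s4, s8}.
Now take the epsilon-closure:
From s4 via epsilon: add s0, s2.
From s0 via epsilon: add s5, s12.
From s5 via epsilon: add s14.
From s12 via epsilon: add s7, s10.
From s10 via epsilon: add s1.
From s14 via epsilon: add s16.
From s1 via epsilon: add s3.
No new states can be added; the closed set is {s0, s1, s2, s3, s4, s5, s7, s8, s10, s12, s14, s16}.

{s0, s1, s2, s3, s4, s5, s7, s8, s10, s12, s14, s16}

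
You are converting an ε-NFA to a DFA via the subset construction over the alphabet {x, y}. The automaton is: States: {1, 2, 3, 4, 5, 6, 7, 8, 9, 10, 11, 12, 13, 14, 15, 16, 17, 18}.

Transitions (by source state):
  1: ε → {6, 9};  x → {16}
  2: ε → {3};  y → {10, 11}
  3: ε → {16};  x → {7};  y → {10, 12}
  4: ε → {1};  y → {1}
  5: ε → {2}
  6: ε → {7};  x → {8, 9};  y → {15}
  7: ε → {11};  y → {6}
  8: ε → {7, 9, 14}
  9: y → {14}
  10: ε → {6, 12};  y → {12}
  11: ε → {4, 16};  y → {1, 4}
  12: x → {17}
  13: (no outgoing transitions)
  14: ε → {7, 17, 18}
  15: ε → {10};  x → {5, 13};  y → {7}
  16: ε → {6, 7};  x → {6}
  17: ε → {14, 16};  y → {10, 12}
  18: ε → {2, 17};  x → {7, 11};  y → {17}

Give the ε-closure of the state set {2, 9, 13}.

{1, 2, 3, 4, 6, 7, 9, 11, 13, 16}

Start with {2, 9, 13}.
From 2 via ε: add 3.
From 3 via ε: add 16.
From 16 via ε: add 6, 7.
From 7 via ε: add 11.
From 11 via ε: add 4.
From 4 via ε: add 1.
No new states can be added; the closed set is {1, 2, 3, 4, 6, 7, 9, 11, 13, 16}.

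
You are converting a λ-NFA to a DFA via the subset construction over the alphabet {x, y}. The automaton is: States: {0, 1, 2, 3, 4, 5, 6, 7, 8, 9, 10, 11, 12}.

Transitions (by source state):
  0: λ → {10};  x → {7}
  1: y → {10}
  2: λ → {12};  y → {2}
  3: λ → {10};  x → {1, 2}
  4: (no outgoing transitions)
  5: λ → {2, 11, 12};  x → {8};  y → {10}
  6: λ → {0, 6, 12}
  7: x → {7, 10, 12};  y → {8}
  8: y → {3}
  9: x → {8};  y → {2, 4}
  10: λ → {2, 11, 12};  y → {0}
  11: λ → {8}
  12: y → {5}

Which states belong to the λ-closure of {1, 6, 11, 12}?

Start with {1, 6, 11, 12}.
From 6 via λ: add 0.
From 11 via λ: add 8.
From 0 via λ: add 10.
From 10 via λ: add 2.
No new states can be added; the closed set is {0, 1, 2, 6, 8, 10, 11, 12}.

{0, 1, 2, 6, 8, 10, 11, 12}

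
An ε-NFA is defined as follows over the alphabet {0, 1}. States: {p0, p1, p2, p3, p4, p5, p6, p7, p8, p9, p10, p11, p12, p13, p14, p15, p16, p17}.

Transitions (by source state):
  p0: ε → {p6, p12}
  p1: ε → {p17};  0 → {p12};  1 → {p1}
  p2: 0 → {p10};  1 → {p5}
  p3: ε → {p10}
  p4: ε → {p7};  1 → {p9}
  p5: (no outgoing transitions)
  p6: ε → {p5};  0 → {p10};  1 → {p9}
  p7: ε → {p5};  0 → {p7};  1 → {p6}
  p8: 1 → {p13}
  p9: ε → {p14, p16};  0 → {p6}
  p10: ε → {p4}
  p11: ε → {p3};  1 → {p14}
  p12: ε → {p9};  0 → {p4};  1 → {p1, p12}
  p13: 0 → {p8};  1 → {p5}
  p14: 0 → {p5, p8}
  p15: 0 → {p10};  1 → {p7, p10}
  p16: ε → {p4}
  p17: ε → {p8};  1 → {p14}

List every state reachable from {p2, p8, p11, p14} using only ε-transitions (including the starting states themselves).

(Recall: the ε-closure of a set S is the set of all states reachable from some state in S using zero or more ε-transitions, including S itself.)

Start with {p2, p8, p11, p14}.
From p11 via ε: add p3.
From p3 via ε: add p10.
From p10 via ε: add p4.
From p4 via ε: add p7.
From p7 via ε: add p5.
No new states can be added; the closed set is {p2, p3, p4, p5, p7, p8, p10, p11, p14}.

{p2, p3, p4, p5, p7, p8, p10, p11, p14}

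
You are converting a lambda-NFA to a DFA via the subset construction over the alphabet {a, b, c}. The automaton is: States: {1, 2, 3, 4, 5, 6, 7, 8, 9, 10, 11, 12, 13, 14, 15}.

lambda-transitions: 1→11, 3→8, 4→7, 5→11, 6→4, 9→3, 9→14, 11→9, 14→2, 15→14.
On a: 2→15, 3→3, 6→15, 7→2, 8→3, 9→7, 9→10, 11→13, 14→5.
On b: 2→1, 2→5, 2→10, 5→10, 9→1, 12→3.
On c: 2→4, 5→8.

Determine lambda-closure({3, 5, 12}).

{2, 3, 5, 8, 9, 11, 12, 14}

Start with {3, 5, 12}.
From 3 via lambda: add 8.
From 5 via lambda: add 11.
From 11 via lambda: add 9.
From 9 via lambda: add 14.
From 14 via lambda: add 2.
No new states can be added; the closed set is {2, 3, 5, 8, 9, 11, 12, 14}.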